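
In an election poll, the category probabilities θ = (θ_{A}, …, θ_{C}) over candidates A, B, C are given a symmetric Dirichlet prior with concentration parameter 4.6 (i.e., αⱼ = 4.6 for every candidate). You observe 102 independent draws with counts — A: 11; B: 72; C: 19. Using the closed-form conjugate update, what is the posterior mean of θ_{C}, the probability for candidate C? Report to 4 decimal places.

The Dirichlet prior is conjugate to the Multinomial likelihood: each posterior αⱼ = prior αⱼ + observed count nⱼ.
Posterior concentration: (15.6, 76.6, 23.6), total = 115.8.
E[θ_{C}|data] = α_{C}/Σα = 23.6/115.8 = 0.2038.

0.2038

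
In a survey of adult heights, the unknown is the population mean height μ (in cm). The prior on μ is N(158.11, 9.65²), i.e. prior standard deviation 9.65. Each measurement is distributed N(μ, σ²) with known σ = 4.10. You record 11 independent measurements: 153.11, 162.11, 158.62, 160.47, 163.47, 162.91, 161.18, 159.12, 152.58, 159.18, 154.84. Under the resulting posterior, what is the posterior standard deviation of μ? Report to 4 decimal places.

1.2262

For Normal data with known variance σ², a Normal(μ₀, σ₀²) prior on μ is conjugate. Posterior precision = 1/σ₀² + n/σ²; posterior mean is the precision-weighted average of μ₀ and x̄.
σ₀² = 9.65² = 93.1225, σ² = 4.10² = 16.81; σ² + n·σ₀² = 16.81 + 11·93.1225 = 1041.1575.
Posterior precision = 1/σ₀² + n/σ² = 1/93.1225 + 11/16.81 = (σ² + n·σ₀²)/(σ₀²σ²) = 1041.1575/(93.1225·16.81); posterior variance σₙ² = σ₀²σ²/(σ² + n·σ₀²) = 93.1225·16.81/1041.1575 = 1.503509.
Posterior SD = √σₙ² = √(93.1225·16.81/1041.1575) = 1.2262.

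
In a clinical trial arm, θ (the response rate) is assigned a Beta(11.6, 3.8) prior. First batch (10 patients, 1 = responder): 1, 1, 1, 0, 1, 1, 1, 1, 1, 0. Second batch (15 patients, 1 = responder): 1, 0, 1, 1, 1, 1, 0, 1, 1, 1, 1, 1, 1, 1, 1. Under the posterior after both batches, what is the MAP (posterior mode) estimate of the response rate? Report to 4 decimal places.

The Beta prior is conjugate to a Binomial/Bernoulli likelihood; the update adds successes to α and failures to β.
After batch 1: Beta(11.6+8, 3.8+2) = Beta(19.6, 5.8).
After batch 2: Beta(19.6+13, 5.8+2) = Beta(32.6, 7.8).
Mode of Beta(a,b) for a,b>1 is (a−1)/(a+b−2) = 31.6/38.4 = 0.8229.

0.8229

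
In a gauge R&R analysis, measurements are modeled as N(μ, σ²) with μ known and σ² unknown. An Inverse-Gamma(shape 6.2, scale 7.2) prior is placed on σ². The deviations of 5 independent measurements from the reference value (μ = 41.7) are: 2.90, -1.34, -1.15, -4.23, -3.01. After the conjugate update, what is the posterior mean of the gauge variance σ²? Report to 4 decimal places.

With known mean μ and an Inverse-Gamma(α, β) prior on σ², the Normal likelihood is conjugate: posterior is Inv-Gamma(α + n/2, β + Σ(xᵢ−μ)²/2).
Σ(xᵢ−μ)² = (2.90)² + (-1.34)² + (-1.15)² + (-4.23)² + (-3.01)² = 38.4811.
Posterior: Inv-Gamma(6.2 + 5/2, 7.2 + 38.4811/2) = Inv-Gamma(8.70, 26.44055).
E[σ²|data] = β/(α−1) = 26.44055/7.70 = 3.4338.

3.4338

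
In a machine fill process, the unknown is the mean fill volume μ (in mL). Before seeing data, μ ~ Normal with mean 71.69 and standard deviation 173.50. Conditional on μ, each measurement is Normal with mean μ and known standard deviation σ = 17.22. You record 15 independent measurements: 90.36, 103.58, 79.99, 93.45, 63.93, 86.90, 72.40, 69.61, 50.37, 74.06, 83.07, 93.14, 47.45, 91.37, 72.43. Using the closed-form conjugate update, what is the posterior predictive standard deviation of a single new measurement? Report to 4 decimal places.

17.7844

For Normal data with known variance σ², a Normal(μ₀, σ₀²) prior on μ is conjugate. Posterior precision = 1/σ₀² + n/σ²; posterior mean is the precision-weighted average of μ₀ and x̄.
σ₀² = 173.50² = 30102.25, σ² = 17.22² = 296.5284; σ² + n·σ₀² = 296.5284 + 15·30102.25 = 451830.2784.
Posterior precision = 1/σ₀² + n/σ² = 1/30102.25 + 15/296.5284 = (σ² + n·σ₀²)/(σ₀²σ²) = 451830.2784/(30102.25·296.5284); posterior variance σₙ² = σ₀²σ²/(σ² + n·σ₀²) = 30102.25·296.5284/451830.2784 = 19.755586.
Predictive variance for one new observation = σₙ² + σ² = 30102.25·296.5284/451830.2784 + 296.5284 = σ²·(σ₀² + 451830.2784)/451830.2784 = 296.5284·481932.5284/451830.2784 = 316.283986; SD = √(296.5284·481932.5284/451830.2784) = 17.7844.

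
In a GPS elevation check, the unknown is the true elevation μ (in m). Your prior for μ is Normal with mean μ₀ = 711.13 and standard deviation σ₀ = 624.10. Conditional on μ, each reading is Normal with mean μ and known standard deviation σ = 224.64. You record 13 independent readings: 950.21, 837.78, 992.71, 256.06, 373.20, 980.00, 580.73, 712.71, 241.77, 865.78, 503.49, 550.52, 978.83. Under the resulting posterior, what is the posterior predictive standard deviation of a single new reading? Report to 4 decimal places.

233.0378

For Normal data with known variance σ², a Normal(μ₀, σ₀²) prior on μ is conjugate. Posterior precision = 1/σ₀² + n/σ²; posterior mean is the precision-weighted average of μ₀ and x̄.
σ₀² = 624.10² = 389500.81, σ² = 224.64² = 50463.1296; σ² + n·σ₀² = 50463.1296 + 13·389500.81 = 5113973.6596.
Posterior precision = 1/σ₀² + n/σ² = 1/389500.81 + 13/50463.1296 = (σ² + n·σ₀²)/(σ₀²σ²) = 5113973.6596/(389500.81·50463.1296); posterior variance σₙ² = σ₀²σ²/(σ² + n·σ₀²) = 389500.81·50463.1296/5113973.6596 = 3843.474989.
Predictive variance for one new observation = σₙ² + σ² = 389500.81·50463.1296/5113973.6596 + 50463.1296 = σ²·(σ₀² + 5113973.6596)/5113973.6596 = 50463.1296·5503474.4696/5113973.6596 = 54306.604589; SD = √(50463.1296·5503474.4696/5113973.6596) = 233.0378.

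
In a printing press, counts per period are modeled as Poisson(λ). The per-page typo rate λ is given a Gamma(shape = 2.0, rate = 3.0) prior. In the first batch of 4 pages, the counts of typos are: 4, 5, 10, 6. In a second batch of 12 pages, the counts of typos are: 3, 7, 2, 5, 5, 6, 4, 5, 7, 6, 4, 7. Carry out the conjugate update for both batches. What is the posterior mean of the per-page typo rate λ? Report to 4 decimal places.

With a Gamma(shape α, rate β) prior, the Poisson likelihood is conjugate: the posterior is Gamma(α + ΣXᵢ, β + n).
Batch 1: sum of counts S = 25 over n = 4 pages.
After batch 1: Gamma(α+S, β+n) = Gamma(2.0+25, 3.0+4) = Gamma(27.0, 7.0).
Batch 2: sum of counts S = 61 over n = 12 pages.
After batch 2: Gamma(α+S, β+n) = Gamma(27.0+61, 7.0+12) = Gamma(88.0, 19.0).
Posterior mean = α/β = 88.0/19.0 = 4.6316.

4.6316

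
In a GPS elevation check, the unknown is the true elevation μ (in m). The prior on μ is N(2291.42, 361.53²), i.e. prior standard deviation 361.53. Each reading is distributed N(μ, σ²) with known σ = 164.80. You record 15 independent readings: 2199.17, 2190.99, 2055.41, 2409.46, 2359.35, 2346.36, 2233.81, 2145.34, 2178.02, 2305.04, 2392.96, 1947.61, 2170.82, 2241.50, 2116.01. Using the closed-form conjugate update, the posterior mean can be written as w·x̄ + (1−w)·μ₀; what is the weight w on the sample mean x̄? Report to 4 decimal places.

0.9863

For Normal data with known variance σ², a Normal(μ₀, σ₀²) prior on μ is conjugate. Posterior precision = 1/σ₀² + n/σ²; posterior mean is the precision-weighted average of μ₀ and x̄.
σ₀² = 361.53² = 130703.9409, σ² = 164.80² = 27159.04. Prior precision 1/σ₀² = 1/130703.9409; data precision n/σ² = 15/27159.04.
w = (n/σ²)/(1/σ₀² + n/σ²) = n·σ₀²/(σ² + n·σ₀²) = 15·130703.9409/(27159.04 + 15·130703.9409) = 1960559.1135/1987718.1535 = 0.9863.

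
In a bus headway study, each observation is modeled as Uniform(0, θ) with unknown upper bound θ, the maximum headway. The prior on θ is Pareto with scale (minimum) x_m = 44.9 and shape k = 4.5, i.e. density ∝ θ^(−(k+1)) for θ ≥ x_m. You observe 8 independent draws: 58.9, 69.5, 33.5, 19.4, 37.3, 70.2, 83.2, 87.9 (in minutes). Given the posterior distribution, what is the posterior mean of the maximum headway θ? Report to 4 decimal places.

A Pareto(scale x_m, shape k) prior on the upper bound θ of Uniform(0, θ) is conjugate: posterior is Pareto(max(x_m, max xᵢ), k + n).
Sample maximum = 87.9; prior scale x_m = 44.9 → posterior scale = max = 87.9.
Posterior shape = 4.5 + 8 = 12.5.
E[θ|data] = k·x_m/(k−1) = 12.5·87.9/11.5 = 95.5435.

95.5435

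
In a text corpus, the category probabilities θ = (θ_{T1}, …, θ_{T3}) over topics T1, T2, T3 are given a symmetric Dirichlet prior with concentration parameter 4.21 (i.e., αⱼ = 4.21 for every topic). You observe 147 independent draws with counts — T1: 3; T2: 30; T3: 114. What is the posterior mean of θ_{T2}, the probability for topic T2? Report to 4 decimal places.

0.2143

The Dirichlet prior is conjugate to the Multinomial likelihood: each posterior αⱼ = prior αⱼ + observed count nⱼ.
Posterior concentration: (7.21, 34.21, 118.21), total = 159.63.
E[θ_{T2}|data] = α_{T2}/Σα = 34.21/159.63 = 0.2143.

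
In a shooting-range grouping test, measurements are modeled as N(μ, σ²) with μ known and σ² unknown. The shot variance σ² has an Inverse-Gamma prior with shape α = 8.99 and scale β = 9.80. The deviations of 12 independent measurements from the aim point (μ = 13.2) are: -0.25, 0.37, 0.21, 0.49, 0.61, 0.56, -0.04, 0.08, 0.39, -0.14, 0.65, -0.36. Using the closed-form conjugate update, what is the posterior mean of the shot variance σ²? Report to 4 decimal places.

0.7684

With known mean μ and an Inverse-Gamma(α, β) prior on σ², the Normal likelihood is conjugate: posterior is Inv-Gamma(α + n/2, β + Σ(xᵢ−μ)²/2).
Σ(xᵢ−μ)² = (-0.25)² + (0.37)² + (0.21)² + (0.49)² + (0.61)² + (0.56)² + (-0.04)² + (0.08)² + (0.39)² + (-0.14)² + (0.65)² + (-0.36)² = 1.9011.
Posterior: Inv-Gamma(8.99 + 12/2, 9.80 + 1.9011/2) = Inv-Gamma(14.99, 10.75055).
E[σ²|data] = β/(α−1) = 10.75055/13.99 = 0.7684.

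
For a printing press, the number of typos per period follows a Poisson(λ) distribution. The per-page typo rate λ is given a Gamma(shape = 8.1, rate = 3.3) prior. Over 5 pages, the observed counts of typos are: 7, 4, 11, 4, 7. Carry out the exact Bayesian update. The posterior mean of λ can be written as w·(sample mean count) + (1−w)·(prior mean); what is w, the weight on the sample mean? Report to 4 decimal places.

0.6024

With a Gamma(shape α, rate β) prior, the Poisson likelihood is conjugate: the posterior is Gamma(α + ΣXᵢ, β + n).
Posterior mean = (α₀+S)/(β₀+n) = [n/(β₀+n)]·(S/n) + [β₀/(β₀+n)]·(α₀/β₀), so only n and β₀ enter the weight.
Weight on data w = n/(β₀+n) = 5/(3.3+5) = 5/8.3 = 0.6024.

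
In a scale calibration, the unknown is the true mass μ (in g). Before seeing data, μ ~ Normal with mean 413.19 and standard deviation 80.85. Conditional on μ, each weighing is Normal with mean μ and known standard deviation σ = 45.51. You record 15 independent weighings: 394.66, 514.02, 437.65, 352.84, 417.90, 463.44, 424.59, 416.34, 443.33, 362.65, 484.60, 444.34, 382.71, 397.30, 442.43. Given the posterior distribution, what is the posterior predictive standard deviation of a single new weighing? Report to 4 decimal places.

For Normal data with known variance σ², a Normal(μ₀, σ₀²) prior on μ is conjugate. Posterior precision = 1/σ₀² + n/σ²; posterior mean is the precision-weighted average of μ₀ and x̄.
σ₀² = 80.85² = 6536.7225, σ² = 45.51² = 2071.1601; σ² + n·σ₀² = 2071.1601 + 15·6536.7225 = 100121.9976.
Posterior precision = 1/σ₀² + n/σ² = 1/6536.7225 + 15/2071.1601 = (σ² + n·σ₀²)/(σ₀²σ²) = 100121.9976/(6536.7225·2071.1601); posterior variance σₙ² = σ₀²σ²/(σ² + n·σ₀²) = 6536.7225·2071.1601/100121.9976 = 135.221022.
Predictive variance for one new observation = σₙ² + σ² = 6536.7225·2071.1601/100121.9976 + 2071.1601 = σ²·(σ₀² + 100121.9976)/100121.9976 = 2071.1601·106658.7201/100121.9976 = 2206.381122; SD = √(2071.1601·106658.7201/100121.9976) = 46.9721.

46.9721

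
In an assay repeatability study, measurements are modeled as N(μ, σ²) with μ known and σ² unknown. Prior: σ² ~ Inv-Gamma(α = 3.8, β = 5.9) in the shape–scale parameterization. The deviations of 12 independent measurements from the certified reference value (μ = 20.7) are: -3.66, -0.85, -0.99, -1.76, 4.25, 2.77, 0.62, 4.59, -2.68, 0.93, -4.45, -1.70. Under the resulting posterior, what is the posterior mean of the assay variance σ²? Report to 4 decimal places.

6.1320

With known mean μ and an Inverse-Gamma(α, β) prior on σ², the Normal likelihood is conjugate: posterior is Inv-Gamma(α + n/2, β + Σ(xᵢ−μ)²/2).
Σ(xᵢ−μ)² = (-3.66)² + (-0.85)² + (-0.99)² + (-1.76)² + (4.25)² + (2.77)² + (0.62)² + (4.59)² + (-2.68)² + (0.93)² + (-4.45)² + (-1.70)² = 96.1235.
Posterior: Inv-Gamma(3.8 + 12/2, 5.9 + 96.1235/2) = Inv-Gamma(9.80, 53.96175).
E[σ²|data] = β/(α−1) = 53.96175/8.80 = 6.1320.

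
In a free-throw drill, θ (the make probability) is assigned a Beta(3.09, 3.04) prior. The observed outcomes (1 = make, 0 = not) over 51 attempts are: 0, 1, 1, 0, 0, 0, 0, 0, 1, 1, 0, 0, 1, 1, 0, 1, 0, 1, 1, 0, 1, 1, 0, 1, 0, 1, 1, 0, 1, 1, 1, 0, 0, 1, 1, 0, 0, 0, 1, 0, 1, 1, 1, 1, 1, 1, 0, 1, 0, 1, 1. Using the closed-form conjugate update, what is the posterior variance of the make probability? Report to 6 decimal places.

The Beta prior is conjugate to a Binomial/Bernoulli likelihood; the update adds successes to α and failures to β.
Posterior: Beta(α+k, β+n−k) = Beta(3.09+29, 3.04+22) = Beta(32.09, 25.04).
Var = αβ/((α+β)²(α+β+1)) = 32.09·25.04/(57.13²·58.13) = 0.004235.

0.004235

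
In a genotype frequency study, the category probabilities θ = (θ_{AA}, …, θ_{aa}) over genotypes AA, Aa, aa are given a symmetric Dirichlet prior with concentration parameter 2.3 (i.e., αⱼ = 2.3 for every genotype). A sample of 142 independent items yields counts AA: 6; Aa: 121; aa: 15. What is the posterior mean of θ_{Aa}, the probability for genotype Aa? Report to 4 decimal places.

0.8281

The Dirichlet prior is conjugate to the Multinomial likelihood: each posterior αⱼ = prior αⱼ + observed count nⱼ.
Posterior concentration: (8.3, 123.3, 17.3), total = 148.9.
E[θ_{Aa}|data] = α_{Aa}/Σα = 123.3/148.9 = 0.8281.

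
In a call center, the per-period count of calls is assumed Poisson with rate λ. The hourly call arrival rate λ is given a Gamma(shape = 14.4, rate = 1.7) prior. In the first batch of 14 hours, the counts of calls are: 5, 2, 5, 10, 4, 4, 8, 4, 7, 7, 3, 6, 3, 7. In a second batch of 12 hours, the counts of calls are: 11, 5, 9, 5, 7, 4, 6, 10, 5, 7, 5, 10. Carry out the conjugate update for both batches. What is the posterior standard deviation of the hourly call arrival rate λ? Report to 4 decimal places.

0.4754

With a Gamma(shape α, rate β) prior, the Poisson likelihood is conjugate: the posterior is Gamma(α + ΣXᵢ, β + n).
Batch 1: sum of counts S = 75 over n = 14 hours.
After batch 1: Gamma(α+S, β+n) = Gamma(14.4+75, 1.7+14) = Gamma(89.4, 15.7).
Batch 2: sum of counts S = 84 over n = 12 hours.
After batch 2: Gamma(α+S, β+n) = Gamma(89.4+84, 15.7+12) = Gamma(173.4, 27.7).
SD = √α/β = √173.4/27.7 = 0.4754.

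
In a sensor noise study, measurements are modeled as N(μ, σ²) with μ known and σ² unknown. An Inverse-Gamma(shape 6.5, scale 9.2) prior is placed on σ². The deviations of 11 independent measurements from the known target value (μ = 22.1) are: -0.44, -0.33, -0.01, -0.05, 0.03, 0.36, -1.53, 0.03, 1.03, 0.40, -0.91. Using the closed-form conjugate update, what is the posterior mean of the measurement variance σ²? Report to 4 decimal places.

1.0557

With known mean μ and an Inverse-Gamma(α, β) prior on σ², the Normal likelihood is conjugate: posterior is Inv-Gamma(α + n/2, β + Σ(xᵢ−μ)²/2).
Σ(xᵢ−μ)² = (-0.44)² + (-0.33)² + (-0.01)² + (-0.05)² + (0.03)² + (0.36)² + (-1.53)² + (0.03)² + (1.03)² + (0.40)² + (-0.91)² = 4.8264.
Posterior: Inv-Gamma(6.5 + 11/2, 9.2 + 4.8264/2) = Inv-Gamma(12.00, 11.61320).
E[σ²|data] = β/(α−1) = 11.61320/11.00 = 1.0557.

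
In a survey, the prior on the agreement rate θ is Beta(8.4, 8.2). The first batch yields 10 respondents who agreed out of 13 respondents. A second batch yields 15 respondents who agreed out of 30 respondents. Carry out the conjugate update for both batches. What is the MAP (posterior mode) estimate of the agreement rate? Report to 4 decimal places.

The Beta prior is conjugate to a Binomial/Bernoulli likelihood; the update adds successes to α and failures to β.
After batch 1: Beta(8.4+10, 8.2+3) = Beta(18.4, 11.2).
After batch 2: Beta(18.4+15, 11.2+15) = Beta(33.4, 26.2).
Mode of Beta(a,b) for a,b>1 is (a−1)/(a+b−2) = 32.4/57.6 = 0.5625.

0.5625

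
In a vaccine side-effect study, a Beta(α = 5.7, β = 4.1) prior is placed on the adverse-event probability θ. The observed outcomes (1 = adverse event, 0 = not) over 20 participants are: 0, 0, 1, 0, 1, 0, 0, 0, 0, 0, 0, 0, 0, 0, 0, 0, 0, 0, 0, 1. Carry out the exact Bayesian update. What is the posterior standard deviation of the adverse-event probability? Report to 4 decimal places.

0.0819

The Beta prior is conjugate to a Binomial/Bernoulli likelihood; the update adds successes to α and failures to β.
Posterior: Beta(α+k, β+n−k) = Beta(5.7+3, 4.1+17) = Beta(8.7, 21.1).
Var = αβ/((α+β)²(α+β+1)) = 8.7·21.1/(29.8²·30.8) = 0.00671148; SD = √0.00671148 = 0.0819.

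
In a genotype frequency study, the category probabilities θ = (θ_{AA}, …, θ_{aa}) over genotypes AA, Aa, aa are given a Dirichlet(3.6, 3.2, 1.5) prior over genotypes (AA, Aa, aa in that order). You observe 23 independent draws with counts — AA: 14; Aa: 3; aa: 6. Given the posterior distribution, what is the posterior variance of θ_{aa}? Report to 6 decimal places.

0.005641

The Dirichlet prior is conjugate to the Multinomial likelihood: each posterior αⱼ = prior αⱼ + observed count nⱼ.
Posterior concentration: (17.6, 6.2, 7.5), total = 31.3.
Var[θ_j] = α_j(Σα−α_j)/((Σα)²(Σα+1)) = 7.5·23.8/(31.3²·32.3) = 0.005641.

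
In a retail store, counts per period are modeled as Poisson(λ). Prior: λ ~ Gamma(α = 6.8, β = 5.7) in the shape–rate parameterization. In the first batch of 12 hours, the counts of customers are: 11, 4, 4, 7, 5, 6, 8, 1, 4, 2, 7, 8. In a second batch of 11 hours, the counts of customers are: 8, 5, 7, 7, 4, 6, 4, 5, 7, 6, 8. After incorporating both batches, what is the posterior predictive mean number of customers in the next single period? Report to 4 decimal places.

4.9059

With a Gamma(shape α, rate β) prior, the Poisson likelihood is conjugate: the posterior is Gamma(α + ΣXᵢ, β + n).
Batch 1: sum of counts S = 67 over n = 12 hours.
After batch 1: Gamma(α+S, β+n) = Gamma(6.8+67, 5.7+12) = Gamma(73.8, 17.7).
Batch 2: sum of counts S = 67 over n = 11 hours.
After batch 2: Gamma(α+S, β+n) = Gamma(73.8+67, 17.7+11) = Gamma(140.8, 28.7).
The predictive distribution for one future period is NegBinom with mean α/β = 4.9059.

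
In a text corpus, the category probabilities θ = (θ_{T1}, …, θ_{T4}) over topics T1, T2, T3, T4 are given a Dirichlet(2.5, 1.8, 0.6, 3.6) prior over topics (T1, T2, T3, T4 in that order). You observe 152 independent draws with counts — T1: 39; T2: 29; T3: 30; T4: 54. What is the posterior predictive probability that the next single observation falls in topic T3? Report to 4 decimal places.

The Dirichlet prior is conjugate to the Multinomial likelihood: each posterior αⱼ = prior αⱼ + observed count nⱼ.
Posterior concentration: (41.5, 30.8, 30.6, 57.6), total = 160.5.
P(next = T3 | data) = α_{T3}/Σα = 0.1907.

0.1907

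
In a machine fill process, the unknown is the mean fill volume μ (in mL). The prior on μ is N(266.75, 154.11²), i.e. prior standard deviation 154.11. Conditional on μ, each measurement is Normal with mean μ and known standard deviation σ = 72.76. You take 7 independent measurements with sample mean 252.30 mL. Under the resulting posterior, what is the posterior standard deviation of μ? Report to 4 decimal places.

27.0730

For Normal data with known variance σ², a Normal(μ₀, σ₀²) prior on μ is conjugate. Posterior precision = 1/σ₀² + n/σ²; posterior mean is the precision-weighted average of μ₀ and x̄.
σ₀² = 154.11² = 23749.8921, σ² = 72.76² = 5294.0176; σ² + n·σ₀² = 5294.0176 + 7·23749.8921 = 171543.2623.
Posterior precision = 1/σ₀² + n/σ² = 1/23749.8921 + 7/5294.0176 = (σ² + n·σ₀²)/(σ₀²σ²) = 171543.2623/(23749.8921·5294.0176); posterior variance σₙ² = σ₀²σ²/(σ² + n·σ₀²) = 23749.8921·5294.0176/171543.2623 = 732.948325.
Posterior SD = √σₙ² = √(23749.8921·5294.0176/171543.2623) = 27.0730.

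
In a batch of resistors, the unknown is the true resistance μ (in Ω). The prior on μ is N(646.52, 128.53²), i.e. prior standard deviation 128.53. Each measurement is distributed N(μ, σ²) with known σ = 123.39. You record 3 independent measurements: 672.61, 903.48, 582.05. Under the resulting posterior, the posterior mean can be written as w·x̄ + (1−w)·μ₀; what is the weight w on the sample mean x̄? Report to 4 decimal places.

0.7650

For Normal data with known variance σ², a Normal(μ₀, σ₀²) prior on μ is conjugate. Posterior precision = 1/σ₀² + n/σ²; posterior mean is the precision-weighted average of μ₀ and x̄.
σ₀² = 128.53² = 16519.9609, σ² = 123.39² = 15225.0921. Prior precision 1/σ₀² = 1/16519.9609; data precision n/σ² = 3/15225.0921.
w = (n/σ²)/(1/σ₀² + n/σ²) = n·σ₀²/(σ² + n·σ₀²) = 3·16519.9609/(15225.0921 + 3·16519.9609) = 49559.8827/64784.9748 = 0.7650.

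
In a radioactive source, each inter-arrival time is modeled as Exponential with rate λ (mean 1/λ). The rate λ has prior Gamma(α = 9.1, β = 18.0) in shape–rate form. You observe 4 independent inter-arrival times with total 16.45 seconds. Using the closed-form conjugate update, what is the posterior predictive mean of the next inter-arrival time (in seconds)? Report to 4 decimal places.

2.8471

With a Gamma(shape α, rate β) prior on the exponential rate λ, the posterior after n observations with total T = Σxᵢ is Gamma(α+n, β+T).
Posterior: Gamma(9.1+4, 18.0+16.45) = Gamma(13.1, 34.45).
The predictive distribution for the next observation is Lomax; its mean is β/(α−1) = 34.45/12.1 = 2.8471.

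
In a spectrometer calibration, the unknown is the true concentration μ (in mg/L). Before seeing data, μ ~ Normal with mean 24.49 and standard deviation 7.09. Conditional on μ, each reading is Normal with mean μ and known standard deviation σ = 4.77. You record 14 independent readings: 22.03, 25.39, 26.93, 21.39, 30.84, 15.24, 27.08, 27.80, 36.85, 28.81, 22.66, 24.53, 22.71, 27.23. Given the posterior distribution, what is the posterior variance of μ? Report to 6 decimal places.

1.574309

For Normal data with known variance σ², a Normal(μ₀, σ₀²) prior on μ is conjugate. Posterior precision = 1/σ₀² + n/σ²; posterior mean is the precision-weighted average of μ₀ and x̄.
σ₀² = 7.09² = 50.2681, σ² = 4.77² = 22.7529; σ² + n·σ₀² = 22.7529 + 14·50.2681 = 726.5063.
Posterior precision = 1/σ₀² + n/σ² = 1/50.2681 + 14/22.7529 = (σ² + n·σ₀²)/(σ₀²σ²) = 726.5063/(50.2681·22.7529); posterior variance σₙ² = σ₀²σ²/(σ² + n·σ₀²) = 50.2681·22.7529/726.5063 = 1.574309.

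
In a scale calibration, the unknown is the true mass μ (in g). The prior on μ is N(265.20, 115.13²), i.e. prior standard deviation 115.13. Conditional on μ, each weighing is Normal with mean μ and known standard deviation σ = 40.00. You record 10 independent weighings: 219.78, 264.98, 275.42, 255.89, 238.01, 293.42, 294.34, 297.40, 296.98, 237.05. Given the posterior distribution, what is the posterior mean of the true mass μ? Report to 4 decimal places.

For Normal data with known variance σ², a Normal(μ₀, σ₀²) prior on μ is conjugate. Posterior precision = 1/σ₀² + n/σ²; posterior mean is the precision-weighted average of μ₀ and x̄.
Σxᵢ = 219.78 + 264.98 + 275.42 + 255.89 + 238.01 + 293.42 + 294.34 + 297.40 + 296.98 + 237.05 = 2673.27, so n·x̄ = 2673.27.
σ₀² = 115.13² = 13254.9169, σ² = 40.00² = 1600; σ² + n·σ₀² = 1600 + 10·13254.9169 = 134149.169.
Posterior mean = (μ₀/σ₀² + n·x̄/σ²)/(1/σ₀² + n/σ²) = (σ²·μ₀ + σ₀²·n·x̄)/(σ² + n·σ₀²) = (1600·265.20 + 13254.9169·2673.27)/134149.169 = 35858291.701263/134149.169 = 267.3016.

267.3016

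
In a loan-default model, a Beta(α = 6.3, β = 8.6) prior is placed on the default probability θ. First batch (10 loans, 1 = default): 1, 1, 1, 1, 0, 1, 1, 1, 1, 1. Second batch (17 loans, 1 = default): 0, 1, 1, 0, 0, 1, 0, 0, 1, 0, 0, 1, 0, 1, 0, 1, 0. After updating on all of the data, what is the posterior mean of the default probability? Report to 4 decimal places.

0.5322

The Beta prior is conjugate to a Binomial/Bernoulli likelihood; the update adds successes to α and failures to β.
After batch 1: Beta(6.3+9, 8.6+1) = Beta(15.3, 9.6).
After batch 2: Beta(15.3+7, 9.6+10) = Beta(22.3, 19.6).
Posterior mean = α/(α+β) = 22.3/41.9 = 0.5322.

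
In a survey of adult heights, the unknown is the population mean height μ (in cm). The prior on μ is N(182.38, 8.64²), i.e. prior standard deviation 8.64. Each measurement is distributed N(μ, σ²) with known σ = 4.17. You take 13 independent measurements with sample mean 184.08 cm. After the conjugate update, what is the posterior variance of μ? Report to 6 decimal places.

For Normal data with known variance σ², a Normal(μ₀, σ₀²) prior on μ is conjugate. Posterior precision = 1/σ₀² + n/σ²; posterior mean is the precision-weighted average of μ₀ and x̄.
σ₀² = 8.64² = 74.6496, σ² = 4.17² = 17.3889; σ² + n·σ₀² = 17.3889 + 13·74.6496 = 987.8337.
Posterior precision = 1/σ₀² + n/σ² = 1/74.6496 + 13/17.3889 = (σ² + n·σ₀²)/(σ₀²σ²) = 987.8337/(74.6496·17.3889); posterior variance σₙ² = σ₀²σ²/(σ² + n·σ₀²) = 74.6496·17.3889/987.8337 = 1.314062.

1.314062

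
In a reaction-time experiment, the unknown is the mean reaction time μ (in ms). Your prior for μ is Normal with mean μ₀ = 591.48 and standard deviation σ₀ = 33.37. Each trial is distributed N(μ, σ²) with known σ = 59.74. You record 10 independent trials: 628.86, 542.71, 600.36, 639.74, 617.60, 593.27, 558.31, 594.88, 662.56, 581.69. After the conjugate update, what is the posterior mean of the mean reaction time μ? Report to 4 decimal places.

For Normal data with known variance σ², a Normal(μ₀, σ₀²) prior on μ is conjugate. Posterior precision = 1/σ₀² + n/σ²; posterior mean is the precision-weighted average of μ₀ and x̄.
Σxᵢ = 628.86 + 542.71 + 600.36 + 639.74 + 617.60 + 593.27 + 558.31 + 594.88 + 662.56 + 581.69 = 6019.98, so n·x̄ = 6019.98.
σ₀² = 33.37² = 1113.5569, σ² = 59.74² = 3568.8676; σ² + n·σ₀² = 3568.8676 + 10·1113.5569 = 14704.4366.
Posterior mean = (μ₀/σ₀² + n·x̄/σ²)/(1/σ₀² + n/σ²) = (σ²·μ₀ + σ₀²·n·x̄)/(σ² + n·σ₀²) = (3568.8676·591.48 + 1113.5569·6019.98)/14704.4366 = 8814504.07491/14704.4366 = 599.4452.

599.4452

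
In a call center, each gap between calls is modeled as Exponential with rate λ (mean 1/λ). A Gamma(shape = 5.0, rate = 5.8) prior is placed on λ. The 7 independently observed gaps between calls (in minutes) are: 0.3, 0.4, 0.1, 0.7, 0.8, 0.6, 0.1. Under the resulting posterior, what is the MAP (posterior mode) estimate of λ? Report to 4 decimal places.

1.2500

With a Gamma(shape α, rate β) prior on the exponential rate λ, the posterior after n observations with total T = Σxᵢ is Gamma(α+n, β+T).
Sum of observations T = 3.0 minutes; n = 7.
Posterior: Gamma(5.0+7, 5.8+3.0) = Gamma(12.0, 8.8).
Mode = (α−1)/β = 1.2500.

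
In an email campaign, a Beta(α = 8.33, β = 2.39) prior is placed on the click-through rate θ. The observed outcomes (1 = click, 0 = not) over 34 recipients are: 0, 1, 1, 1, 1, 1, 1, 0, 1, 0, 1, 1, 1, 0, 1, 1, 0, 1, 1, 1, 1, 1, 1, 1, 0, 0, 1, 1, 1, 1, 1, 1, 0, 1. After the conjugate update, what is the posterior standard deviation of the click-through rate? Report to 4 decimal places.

0.0625

The Beta prior is conjugate to a Binomial/Bernoulli likelihood; the update adds successes to α and failures to β.
Posterior: Beta(α+k, β+n−k) = Beta(8.33+26, 2.39+8) = Beta(34.33, 10.39).
Var = αβ/((α+β)²(α+β+1)) = 34.33·10.39/(44.72²·45.72) = 0.00390103; SD = √0.00390103 = 0.0625.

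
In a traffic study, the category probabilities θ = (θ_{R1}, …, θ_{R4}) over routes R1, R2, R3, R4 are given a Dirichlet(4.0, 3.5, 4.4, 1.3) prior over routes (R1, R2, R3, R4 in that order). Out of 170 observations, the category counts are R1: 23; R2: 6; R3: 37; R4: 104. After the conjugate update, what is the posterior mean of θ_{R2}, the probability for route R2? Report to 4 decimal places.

The Dirichlet prior is conjugate to the Multinomial likelihood: each posterior αⱼ = prior αⱼ + observed count nⱼ.
Posterior concentration: (27.0, 9.5, 41.4, 105.3), total = 183.2.
E[θ_{R2}|data] = α_{R2}/Σα = 9.5/183.2 = 0.0519.

0.0519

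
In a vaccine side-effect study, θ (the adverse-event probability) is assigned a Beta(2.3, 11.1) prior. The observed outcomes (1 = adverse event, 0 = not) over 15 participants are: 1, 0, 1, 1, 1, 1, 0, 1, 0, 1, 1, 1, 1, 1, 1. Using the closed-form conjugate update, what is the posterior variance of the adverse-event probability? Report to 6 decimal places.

The Beta prior is conjugate to a Binomial/Bernoulli likelihood; the update adds successes to α and failures to β.
Posterior: Beta(α+k, β+n−k) = Beta(2.3+12, 11.1+3) = Beta(14.3, 14.1).
Var = αβ/((α+β)²(α+β+1)) = 14.3·14.1/(28.4²·29.4) = 0.008503.

0.008503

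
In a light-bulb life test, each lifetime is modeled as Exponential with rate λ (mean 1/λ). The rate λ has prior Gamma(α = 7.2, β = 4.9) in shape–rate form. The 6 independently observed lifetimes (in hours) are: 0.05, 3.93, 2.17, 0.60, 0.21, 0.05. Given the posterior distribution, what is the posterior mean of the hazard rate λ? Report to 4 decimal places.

With a Gamma(shape α, rate β) prior on the exponential rate λ, the posterior after n observations with total T = Σxᵢ is Gamma(α+n, β+T).
Sum of observations T = 7.01 hours; n = 6.
Posterior: Gamma(7.2+6, 4.9+7.01) = Gamma(13.2, 11.91).
Posterior mean of λ = α/β = 13.2/11.91 = 1.1083.

1.1083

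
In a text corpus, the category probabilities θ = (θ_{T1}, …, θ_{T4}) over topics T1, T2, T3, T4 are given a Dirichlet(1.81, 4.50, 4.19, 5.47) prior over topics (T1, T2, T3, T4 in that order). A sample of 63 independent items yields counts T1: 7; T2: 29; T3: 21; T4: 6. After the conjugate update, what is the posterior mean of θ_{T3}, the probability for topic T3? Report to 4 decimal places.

The Dirichlet prior is conjugate to the Multinomial likelihood: each posterior αⱼ = prior αⱼ + observed count nⱼ.
Posterior concentration: (8.81, 33.50, 25.19, 11.47), total = 78.97.
E[θ_{T3}|data] = α_{T3}/Σα = 25.19/78.97 = 0.3190.

0.3190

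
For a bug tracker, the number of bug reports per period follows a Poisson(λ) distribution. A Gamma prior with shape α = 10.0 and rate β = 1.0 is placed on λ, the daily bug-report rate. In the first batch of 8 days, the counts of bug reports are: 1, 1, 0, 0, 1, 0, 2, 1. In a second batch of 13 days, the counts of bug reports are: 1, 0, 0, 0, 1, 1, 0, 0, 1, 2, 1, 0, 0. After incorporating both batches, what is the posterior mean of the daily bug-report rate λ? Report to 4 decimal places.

With a Gamma(shape α, rate β) prior, the Poisson likelihood is conjugate: the posterior is Gamma(α + ΣXᵢ, β + n).
Batch 1: sum of counts S = 6 over n = 8 days.
After batch 1: Gamma(α+S, β+n) = Gamma(10.0+6, 1.0+8) = Gamma(16.0, 9.0).
Batch 2: sum of counts S = 7 over n = 13 days.
After batch 2: Gamma(α+S, β+n) = Gamma(16.0+7, 9.0+13) = Gamma(23.0, 22.0).
Posterior mean = α/β = 23.0/22.0 = 1.0455.

1.0455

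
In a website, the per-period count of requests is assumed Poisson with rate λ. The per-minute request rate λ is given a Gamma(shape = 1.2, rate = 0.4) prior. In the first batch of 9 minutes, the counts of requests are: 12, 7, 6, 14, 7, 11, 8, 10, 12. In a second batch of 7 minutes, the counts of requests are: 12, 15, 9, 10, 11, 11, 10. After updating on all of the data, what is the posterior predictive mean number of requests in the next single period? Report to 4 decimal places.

10.1341

With a Gamma(shape α, rate β) prior, the Poisson likelihood is conjugate: the posterior is Gamma(α + ΣXᵢ, β + n).
Batch 1: sum of counts S = 87 over n = 9 minutes.
After batch 1: Gamma(α+S, β+n) = Gamma(1.2+87, 0.4+9) = Gamma(88.2, 9.4).
Batch 2: sum of counts S = 78 over n = 7 minutes.
After batch 2: Gamma(α+S, β+n) = Gamma(88.2+78, 9.4+7) = Gamma(166.2, 16.4).
The predictive distribution for one future period is NegBinom with mean α/β = 10.1341.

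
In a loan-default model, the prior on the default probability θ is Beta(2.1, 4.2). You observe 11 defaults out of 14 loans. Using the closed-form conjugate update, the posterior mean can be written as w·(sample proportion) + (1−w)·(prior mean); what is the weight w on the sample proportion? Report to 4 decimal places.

0.6897

The Beta prior is conjugate to a Binomial/Bernoulli likelihood; the update adds successes to α and failures to β.
Posterior mean = (α₀+k)/(α₀+β₀+n) = [n/(α₀+β₀+n)]·(k/n) + [(α₀+β₀)/(α₀+β₀+n)]·α₀/(α₀+β₀), so only n and the prior enter the weight.
The weight on the data is w = n/(α₀+β₀+n) = 14/(2.1+4.2+14) = 14/20.3 = 0.6897.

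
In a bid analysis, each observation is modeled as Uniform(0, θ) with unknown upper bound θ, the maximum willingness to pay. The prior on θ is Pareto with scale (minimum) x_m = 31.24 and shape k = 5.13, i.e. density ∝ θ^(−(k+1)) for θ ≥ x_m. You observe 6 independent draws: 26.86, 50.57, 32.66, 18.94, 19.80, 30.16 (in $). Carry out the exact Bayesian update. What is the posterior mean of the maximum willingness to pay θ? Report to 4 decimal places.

55.5621

A Pareto(scale x_m, shape k) prior on the upper bound θ of Uniform(0, θ) is conjugate: posterior is Pareto(max(x_m, max xᵢ), k + n).
Sample maximum = 50.57; prior scale x_m = 31.24 → posterior scale = max = 50.57.
Posterior shape = 5.13 + 6 = 11.13.
E[θ|data] = k·x_m/(k−1) = 11.13·50.57/10.13 = 55.5621.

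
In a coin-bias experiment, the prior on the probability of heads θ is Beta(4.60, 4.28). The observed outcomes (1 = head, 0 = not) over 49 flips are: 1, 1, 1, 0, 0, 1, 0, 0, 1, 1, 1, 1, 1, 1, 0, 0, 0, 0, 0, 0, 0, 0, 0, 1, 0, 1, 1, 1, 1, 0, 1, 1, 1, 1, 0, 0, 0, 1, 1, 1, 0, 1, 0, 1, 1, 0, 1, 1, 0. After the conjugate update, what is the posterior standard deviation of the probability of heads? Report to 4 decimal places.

0.0649

The Beta prior is conjugate to a Binomial/Bernoulli likelihood; the update adds successes to α and failures to β.
Posterior: Beta(α+k, β+n−k) = Beta(4.60+27, 4.28+22) = Beta(31.60, 26.28).
Var = αβ/((α+β)²(α+β+1)) = 31.60·26.28/(57.88²·58.88) = 0.00421005; SD = √0.00421005 = 0.0649.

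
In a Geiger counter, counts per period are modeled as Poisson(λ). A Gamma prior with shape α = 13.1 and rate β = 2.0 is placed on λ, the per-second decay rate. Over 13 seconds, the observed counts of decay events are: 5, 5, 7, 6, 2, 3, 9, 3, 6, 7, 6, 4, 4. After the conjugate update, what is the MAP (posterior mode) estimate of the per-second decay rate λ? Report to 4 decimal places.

With a Gamma(shape α, rate β) prior, the Poisson likelihood is conjugate: the posterior is Gamma(α + ΣXᵢ, β + n).
Sum of counts S = 67 over n = 13 seconds.
Posterior: Gamma(α+S, β+n) = Gamma(13.1+67, 2.0+13) = Gamma(80.1, 15.0).
Mode of Gamma(α,β) for α≥1 is (α−1)/β = 79.1/15.0 = 5.2733.

5.2733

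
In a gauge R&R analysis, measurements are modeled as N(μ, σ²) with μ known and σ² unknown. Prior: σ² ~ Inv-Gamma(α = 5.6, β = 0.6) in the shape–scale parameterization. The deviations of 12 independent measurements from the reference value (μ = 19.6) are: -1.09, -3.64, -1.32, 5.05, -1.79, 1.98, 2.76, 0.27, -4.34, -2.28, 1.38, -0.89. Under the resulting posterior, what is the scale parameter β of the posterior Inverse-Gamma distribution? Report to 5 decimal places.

With known mean μ and an Inverse-Gamma(α, β) prior on σ², the Normal likelihood is conjugate: posterior is Inv-Gamma(α + n/2, β + Σ(xᵢ−μ)²/2).
Σ(xᵢ−μ)² = (-1.09)² + (-3.64)² + (-1.32)² + (5.05)² + (-1.79)² + (1.98)² + (2.76)² + (0.27)² + (-4.34)² + (-2.28)² + (1.38)² + (-0.89)² = 83.2281.
Posterior: Inv-Gamma(5.6 + 12/2, 0.6 + 83.2281/2) = Inv-Gamma(11.60, 42.21405).
Posterior β = 42.21405.

42.21405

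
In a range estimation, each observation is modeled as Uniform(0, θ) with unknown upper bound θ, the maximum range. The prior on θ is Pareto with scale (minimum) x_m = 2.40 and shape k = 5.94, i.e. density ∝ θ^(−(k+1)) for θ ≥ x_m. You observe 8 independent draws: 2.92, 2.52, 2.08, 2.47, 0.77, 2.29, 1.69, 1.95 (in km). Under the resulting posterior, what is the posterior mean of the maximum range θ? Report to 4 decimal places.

A Pareto(scale x_m, shape k) prior on the upper bound θ of Uniform(0, θ) is conjugate: posterior is Pareto(max(x_m, max xᵢ), k + n).
Sample maximum = 2.92; prior scale x_m = 2.40 → posterior scale = max = 2.92.
Posterior shape = 5.94 + 8 = 13.94.
E[θ|data] = k·x_m/(k−1) = 13.94·2.92/12.94 = 3.1457.

3.1457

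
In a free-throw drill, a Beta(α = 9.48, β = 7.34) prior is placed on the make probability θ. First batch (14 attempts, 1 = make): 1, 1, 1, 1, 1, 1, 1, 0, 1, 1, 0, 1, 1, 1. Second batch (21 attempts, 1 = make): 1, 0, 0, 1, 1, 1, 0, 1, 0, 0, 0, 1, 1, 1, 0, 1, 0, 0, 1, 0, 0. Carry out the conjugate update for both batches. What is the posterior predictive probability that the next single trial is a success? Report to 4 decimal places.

The Beta prior is conjugate to a Binomial/Bernoulli likelihood; the update adds successes to α and failures to β.
After batch 1: Beta(9.48+12, 7.34+2) = Beta(21.48, 9.34).
After batch 2: Beta(21.48+10, 9.34+11) = Beta(31.48, 20.34).
For a single future Bernoulli trial, P(success | data) = α/(α+β) = 0.6075.

0.6075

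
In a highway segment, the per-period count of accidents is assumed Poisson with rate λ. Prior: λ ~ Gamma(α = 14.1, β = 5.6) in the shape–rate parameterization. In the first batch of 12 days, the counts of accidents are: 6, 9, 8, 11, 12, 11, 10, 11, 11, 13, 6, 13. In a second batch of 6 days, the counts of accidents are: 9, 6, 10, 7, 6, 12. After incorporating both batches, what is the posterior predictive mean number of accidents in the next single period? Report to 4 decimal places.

With a Gamma(shape α, rate β) prior, the Poisson likelihood is conjugate: the posterior is Gamma(α + ΣXᵢ, β + n).
Batch 1: sum of counts S = 121 over n = 12 days.
After batch 1: Gamma(α+S, β+n) = Gamma(14.1+121, 5.6+12) = Gamma(135.1, 17.6).
Batch 2: sum of counts S = 50 over n = 6 days.
After batch 2: Gamma(α+S, β+n) = Gamma(135.1+50, 17.6+6) = Gamma(185.1, 23.6).
The predictive distribution for one future period is NegBinom with mean α/β = 7.8432.

7.8432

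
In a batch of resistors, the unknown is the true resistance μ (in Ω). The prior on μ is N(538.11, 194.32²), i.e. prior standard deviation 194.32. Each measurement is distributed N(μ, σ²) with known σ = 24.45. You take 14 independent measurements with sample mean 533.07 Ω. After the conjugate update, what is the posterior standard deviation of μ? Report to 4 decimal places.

6.5308

For Normal data with known variance σ², a Normal(μ₀, σ₀²) prior on μ is conjugate. Posterior precision = 1/σ₀² + n/σ²; posterior mean is the precision-weighted average of μ₀ and x̄.
σ₀² = 194.32² = 37760.2624, σ² = 24.45² = 597.8025; σ² + n·σ₀² = 597.8025 + 14·37760.2624 = 529241.4761.
Posterior precision = 1/σ₀² + n/σ² = 1/37760.2624 + 14/597.8025 = (σ² + n·σ₀²)/(σ₀²σ²) = 529241.4761/(37760.2624·597.8025); posterior variance σₙ² = σ₀²σ²/(σ² + n·σ₀²) = 37760.2624·597.8025/529241.4761 = 42.651947.
Posterior SD = √σₙ² = √(37760.2624·597.8025/529241.4761) = 6.5308.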